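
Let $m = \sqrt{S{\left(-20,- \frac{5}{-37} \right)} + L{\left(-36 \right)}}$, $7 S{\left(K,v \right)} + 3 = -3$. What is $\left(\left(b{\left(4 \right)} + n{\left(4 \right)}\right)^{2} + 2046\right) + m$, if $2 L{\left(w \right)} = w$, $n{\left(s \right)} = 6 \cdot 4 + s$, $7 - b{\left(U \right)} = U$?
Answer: $3007 + \frac{2 i \sqrt{231}}{7} \approx 3007.0 + 4.3425 i$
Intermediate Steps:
$S{\left(K,v \right)} = - \frac{6}{7}$ ($S{\left(K,v \right)} = - \frac{3}{7} + \frac{1}{7} \left(-3\right) = - \frac{3}{7} - \frac{3}{7} = - \frac{6}{7}$)
$b{\left(U \right)} = 7 - U$
$n{\left(s \right)} = 24 + s$
$L{\left(w \right)} = \frac{w}{2}$
$m = \frac{2 i \sqrt{231}}{7}$ ($m = \sqrt{- \frac{6}{7} + \frac{1}{2} \left(-36\right)} = \sqrt{- \frac{6}{7} - 18} = \sqrt{- \frac{132}{7}} = \frac{2 i \sqrt{231}}{7} \approx 4.3425 i$)
$\left(\left(b{\left(4 \right)} + n{\left(4 \right)}\right)^{2} + 2046\right) + m = \left(\left(\left(7 - 4\right) + \left(24 + 4\right)\right)^{2} + 2046\right) + \frac{2 i \sqrt{231}}{7} = \left(\left(\left(7 - 4\right) + 28\right)^{2} + 2046\right) + \frac{2 i \sqrt{231}}{7} = \left(\left(3 + 28\right)^{2} + 2046\right) + \frac{2 i \sqrt{231}}{7} = \left(31^{2} + 2046\right) + \frac{2 i \sqrt{231}}{7} = \left(961 + 2046\right) + \frac{2 i \sqrt{231}}{7} = 3007 + \frac{2 i \sqrt{231}}{7}$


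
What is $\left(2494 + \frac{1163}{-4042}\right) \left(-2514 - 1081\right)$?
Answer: $- \frac{36236108075}{4042} \approx -8.9649 \cdot 10^{6}$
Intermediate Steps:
$\left(2494 + \frac{1163}{-4042}\right) \left(-2514 - 1081\right) = \left(2494 + 1163 \left(- \frac{1}{4042}\right)\right) \left(-3595\right) = \left(2494 - \frac{1163}{4042}\right) \left(-3595\right) = \frac{10079585}{4042} \left(-3595\right) = - \frac{36236108075}{4042}$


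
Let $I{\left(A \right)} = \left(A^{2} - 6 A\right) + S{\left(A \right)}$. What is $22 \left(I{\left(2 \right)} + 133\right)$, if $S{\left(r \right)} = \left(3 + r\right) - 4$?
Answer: $2772$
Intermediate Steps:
$S{\left(r \right)} = -1 + r$
$I{\left(A \right)} = -1 + A^{2} - 5 A$ ($I{\left(A \right)} = \left(A^{2} - 6 A\right) + \left(-1 + A\right) = -1 + A^{2} - 5 A$)
$22 \left(I{\left(2 \right)} + 133\right) = 22 \left(\left(-1 + 2^{2} - 10\right) + 133\right) = 22 \left(\left(-1 + 4 - 10\right) + 133\right) = 22 \left(-7 + 133\right) = 22 \cdot 126 = 2772$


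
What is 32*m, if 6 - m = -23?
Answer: 928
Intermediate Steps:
m = 29 (m = 6 - 1*(-23) = 6 + 23 = 29)
32*m = 32*29 = 928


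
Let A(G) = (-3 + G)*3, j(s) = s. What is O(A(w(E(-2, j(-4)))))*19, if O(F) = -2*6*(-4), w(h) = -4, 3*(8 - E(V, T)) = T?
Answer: 912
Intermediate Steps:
E(V, T) = 8 - T/3
A(G) = -9 + 3*G
O(F) = 48 (O(F) = -12*(-4) = 48)
O(A(w(E(-2, j(-4)))))*19 = 48*19 = 912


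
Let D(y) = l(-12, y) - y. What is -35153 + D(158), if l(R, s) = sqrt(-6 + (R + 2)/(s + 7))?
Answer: -35311 + 10*I*sqrt(66)/33 ≈ -35311.0 + 2.4618*I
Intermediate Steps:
l(R, s) = sqrt(-6 + (2 + R)/(7 + s))
D(y) = sqrt((-52 - 6*y)/(7 + y)) - y (D(y) = sqrt((-40 - 12 - 6*y)/(7 + y)) - y = sqrt((-52 - 6*y)/(7 + y)) - y)
-35153 + D(158) = -35153 + (-1*158 + sqrt(2)*sqrt(-(26 + 3*158)/(7 + 158))) = -35153 + (-158 + sqrt(2)*sqrt(-1*(26 + 474)/165)) = -35153 + (-158 + sqrt(2)*sqrt(-1*1/165*500)) = -35153 + (-158 + sqrt(2)*sqrt(-100/33)) = -35153 + (-158 + sqrt(2)*(10*I*sqrt(33)/33)) = -35153 + (-158 + 10*I*sqrt(66)/33) = -35311 + 10*I*sqrt(66)/33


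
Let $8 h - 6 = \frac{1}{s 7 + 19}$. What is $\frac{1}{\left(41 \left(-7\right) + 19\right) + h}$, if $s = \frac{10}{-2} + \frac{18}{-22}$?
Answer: $- \frac{1912}{510993} \approx -0.0037417$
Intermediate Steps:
$s = - \frac{64}{11}$ ($s = 10 \left(- \frac{1}{2}\right) + 18 \left(- \frac{1}{22}\right) = -5 - \frac{9}{11} = - \frac{64}{11} \approx -5.8182$)
$h = \frac{1423}{1912}$ ($h = \frac{3}{4} + \frac{1}{8 \left(\left(- \frac{64}{11}\right) 7 + 19\right)} = \frac{3}{4} + \frac{1}{8 \left(- \frac{448}{11} + 19\right)} = \frac{3}{4} + \frac{1}{8 \left(- \frac{239}{11}\right)} = \frac{3}{4} + \frac{1}{8} \left(- \frac{11}{239}\right) = \frac{3}{4} - \frac{11}{1912} = \frac{1423}{1912} \approx 0.74425$)
$\frac{1}{\left(41 \left(-7\right) + 19\right) + h} = \frac{1}{\left(41 \left(-7\right) + 19\right) + \frac{1423}{1912}} = \frac{1}{\left(-287 + 19\right) + \frac{1423}{1912}} = \frac{1}{-268 + \frac{1423}{1912}} = \frac{1}{- \frac{510993}{1912}} = - \frac{1912}{510993}$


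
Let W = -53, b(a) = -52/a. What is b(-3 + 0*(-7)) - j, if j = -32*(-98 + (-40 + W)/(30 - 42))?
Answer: -8612/3 ≈ -2870.7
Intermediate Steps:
j = 2888 (j = -32*(-98 + (-40 - 53)/(30 - 42)) = -32*(-98 - 93/(-12)) = -32*(-98 - 93*(-1/12)) = -32*(-98 + 31/4) = -32*(-361/4) = 2888)
b(-3 + 0*(-7)) - j = -52/(-3 + 0*(-7)) - 1*2888 = -52/(-3 + 0) - 2888 = -52/(-3) - 2888 = -52*(-⅓) - 2888 = 52/3 - 2888 = -8612/3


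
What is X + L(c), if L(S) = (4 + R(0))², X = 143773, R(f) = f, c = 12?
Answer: 143789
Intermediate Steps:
L(S) = 16 (L(S) = (4 + 0)² = 4² = 16)
X + L(c) = 143773 + 16 = 143789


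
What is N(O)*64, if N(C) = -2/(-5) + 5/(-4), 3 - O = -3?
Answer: -272/5 ≈ -54.400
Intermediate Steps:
O = 6 (O = 3 - 1*(-3) = 3 + 3 = 6)
N(C) = -17/20 (N(C) = -2*(-⅕) + 5*(-¼) = ⅖ - 5/4 = -17/20)
N(O)*64 = -17/20*64 = -272/5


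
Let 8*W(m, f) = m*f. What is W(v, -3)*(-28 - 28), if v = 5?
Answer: 105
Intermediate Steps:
W(m, f) = f*m/8 (W(m, f) = (m*f)/8 = (f*m)/8 = f*m/8)
W(v, -3)*(-28 - 28) = ((⅛)*(-3)*5)*(-28 - 28) = -15/8*(-56) = 105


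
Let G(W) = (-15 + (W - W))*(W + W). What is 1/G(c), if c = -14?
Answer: 1/420 ≈ 0.0023810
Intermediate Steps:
G(W) = -30*W (G(W) = (-15 + 0)*(2*W) = -30*W)
1/G(c) = 1/(-30*(-14)) = 1/420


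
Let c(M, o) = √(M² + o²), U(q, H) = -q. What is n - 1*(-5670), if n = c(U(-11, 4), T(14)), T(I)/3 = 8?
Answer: 5670 + √697 ≈ 5696.4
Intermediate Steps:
T(I) = 24 (T(I) = 3*8 = 24)
n = √697 (n = √((-1*(-11))² + 24²) = √(11² + 576) = √(121 + 576) = √697 ≈ 26.401)
n - 1*(-5670) = √697 - 1*(-5670) = √697 + 5670 = 5670 + √697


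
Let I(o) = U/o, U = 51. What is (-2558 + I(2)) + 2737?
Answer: 409/2 ≈ 204.50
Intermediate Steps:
I(o) = 51/o
(-2558 + I(2)) + 2737 = (-2558 + 51/2) + 2737 = -5065/2 + 2737 = 409/2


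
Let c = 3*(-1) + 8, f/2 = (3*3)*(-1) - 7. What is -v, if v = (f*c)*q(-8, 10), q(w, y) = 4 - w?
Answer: 1920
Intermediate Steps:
f = -32 (f = 2*((3*3)*(-1) - 7) = 2*(9*(-1) - 7) = 2*(-9 - 7) = 2*(-16) = -32)
c = 5 (c = -3 + 8 = 5)
v = -1920 (v = (-32*5)*(4 - 1*(-8)) = -160*(4 + 8) = -160*12 = -1920)
-v = -1*(-1920) = 1920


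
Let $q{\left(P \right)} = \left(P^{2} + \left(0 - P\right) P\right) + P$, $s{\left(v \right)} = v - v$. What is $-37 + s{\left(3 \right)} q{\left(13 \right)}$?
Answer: $-37$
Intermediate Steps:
$s{\left(v \right)} = 0$
$q{\left(P \right)} = P$ ($q{\left(P \right)} = \left(P^{2} + - P P\right) + P = \left(P^{2} - P^{2}\right) + P = 0 + P = P$)
$-37 + s{\left(3 \right)} q{\left(13 \right)} = -37 + 0 \cdot 13 = -37 + 0 = -37$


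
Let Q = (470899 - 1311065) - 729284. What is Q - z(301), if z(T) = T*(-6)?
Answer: -1567644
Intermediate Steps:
z(T) = -6*T
Q = -1569450 (Q = -840166 - 729284 = -1569450)
Q - z(301) = -1569450 - (-6)*301 = -1569450 - 1*(-1806) = -1569450 + 1806 = -1567644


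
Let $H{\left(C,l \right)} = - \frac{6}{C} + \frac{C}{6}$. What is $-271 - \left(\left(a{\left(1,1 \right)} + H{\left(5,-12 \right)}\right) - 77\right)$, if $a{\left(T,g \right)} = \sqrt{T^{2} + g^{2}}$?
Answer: $- \frac{5809}{30} - \sqrt{2} \approx -195.05$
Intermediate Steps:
$H{\left(C,l \right)} = - \frac{6}{C} + \frac{C}{6}$ ($H{\left(C,l \right)} = - \frac{6}{C} + C \frac{1}{6} = - \frac{6}{C} + \frac{C}{6}$)
$-271 - \left(\left(a{\left(1,1 \right)} + H{\left(5,-12 \right)}\right) - 77\right) = -271 - \left(\left(\sqrt{1^{2} + 1^{2}} + \left(- \frac{6}{5} + \frac{1}{6} \cdot 5\right)\right) - 77\right) = -271 - \left(\left(\sqrt{1 + 1} + \left(\left(-6\right) \frac{1}{5} + \frac{5}{6}\right)\right) - 77\right) = -271 - \left(\left(\sqrt{2} + \left(- \frac{6}{5} + \frac{5}{6}\right)\right) - 77\right) = -271 - \left(\left(\sqrt{2} - \frac{11}{30}\right) - 77\right) = -271 - \left(\left(- \frac{11}{30} + \sqrt{2}\right) - 77\right) = -271 - \left(- \frac{2321}{30} + \sqrt{2}\right) = -271 + \left(\frac{2321}{30} - \sqrt{2}\right) = - \frac{5809}{30} - \sqrt{2}$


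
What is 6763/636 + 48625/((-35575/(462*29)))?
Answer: -16563970211/905028 ≈ -18302.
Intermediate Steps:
6763/636 + 48625/((-35575/(462*29))) = 6763*(1/636) + 48625/((-35575/13398)) = 6763/636 + 48625/((-35575*1/13398)) = 6763/636 + 48625/(-35575/13398) = 6763/636 + 48625*(-13398/35575) = 6763/636 - 26059110/1423 = -16563970211/905028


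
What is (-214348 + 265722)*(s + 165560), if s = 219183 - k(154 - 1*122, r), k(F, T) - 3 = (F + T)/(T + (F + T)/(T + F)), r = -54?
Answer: 1047577406052/53 ≈ 1.9766e+10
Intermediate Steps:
k(F, T) = 3 + (F + T)/(1 + T) (k(F, T) = 3 + (F + T)/(T + (F + T)/(T + F)) = 3 + (F + T)/(T + (F + T)/(F + T)) = 3 + (F + T)/(T + 1) = 3 + (F + T)/(1 + T))
s = 11616518/53 (s = 219183 - (3 + (154 - 1*122) + 4*(-54))/(1 - 54) = 219183 - (3 + (154 - 122) - 216)/(-53) = 219183 - (-1)*(3 + 32 - 216)/53 = 219183 - (-1)*(-181)/53 = 219183 - 1*181/53 = 219183 - 181/53 = 11616518/53 ≈ 2.1918e+5)
(-214348 + 265722)*(s + 165560) = (-214348 + 265722)*(11616518/53 + 165560) = 51374*(20391198/53) = 1047577406052/53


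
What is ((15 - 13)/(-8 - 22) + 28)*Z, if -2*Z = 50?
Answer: -2095/3 ≈ -698.33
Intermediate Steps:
Z = -25 (Z = -½*50 = -25)
((15 - 13)/(-8 - 22) + 28)*Z = ((15 - 13)/(-8 - 22) + 28)*(-25) = (2/(-30) + 28)*(-25) = (2*(-1/30) + 28)*(-25) = (-1/15 + 28)*(-25) = (419/15)*(-25) = -2095/3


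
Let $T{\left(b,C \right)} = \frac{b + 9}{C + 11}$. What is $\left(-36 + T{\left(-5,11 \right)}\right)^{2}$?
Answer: $\frac{155236}{121} \approx 1282.9$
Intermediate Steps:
$T{\left(b,C \right)} = \frac{9 + b}{11 + C}$
$\left(-36 + T{\left(-5,11 \right)}\right)^{2} = \left(-36 + \frac{9 - 5}{11 + 11}\right)^{2} = \left(-36 + \frac{1}{22} \cdot 4\right)^{2} = \left(-36 + \frac{2}{11}\right)^{2} = \left(- \frac{394}{11}\right)^{2} = \frac{155236}{121}$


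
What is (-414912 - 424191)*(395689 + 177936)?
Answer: -481330458375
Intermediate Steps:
(-414912 - 424191)*(395689 + 177936) = -839103*573625 = -481330458375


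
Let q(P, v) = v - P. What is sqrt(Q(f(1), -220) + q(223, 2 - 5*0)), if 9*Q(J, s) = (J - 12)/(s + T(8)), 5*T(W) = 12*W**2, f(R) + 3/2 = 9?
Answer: I*sqrt(24358674)/332 ≈ 14.866*I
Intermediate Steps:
f(R) = 15/2 (f(R) = -3/2 + 9 = 15/2)
T(W) = 12*W**2/5 (T(W) = (12*W**2)/5 = 12*W**2/5)
Q(J, s) = (-12 + J)/(9*(768/5 + s)) (Q(J, s) = ((J - 12)/(s + (12/5)*8**2))/9 = ((-12 + J)/(s + (12/5)*64))/9 = ((-12 + J)/(s + 768/5))/9 = ((-12 + J)/(768/5 + s))/9 = (-12 + J)/(9*(768/5 + s)))
sqrt(Q(f(1), -220) + q(223, 2 - 5*0)) = sqrt(5*(-12 + 15/2)/(9*(768 + 5*(-220))) + ((2 - 5*0) - 1*223)) = sqrt((5/9)*(-9/2)/(768 - 1100) + ((2 + 0) - 223)) = sqrt((5/9)*(-9/2)/(-332) + (2 - 223)) = sqrt((5/9)*(-1/332)*(-9/2) - 221) = sqrt(5/664 - 221) = sqrt(-146739/664) = I*sqrt(24358674)/332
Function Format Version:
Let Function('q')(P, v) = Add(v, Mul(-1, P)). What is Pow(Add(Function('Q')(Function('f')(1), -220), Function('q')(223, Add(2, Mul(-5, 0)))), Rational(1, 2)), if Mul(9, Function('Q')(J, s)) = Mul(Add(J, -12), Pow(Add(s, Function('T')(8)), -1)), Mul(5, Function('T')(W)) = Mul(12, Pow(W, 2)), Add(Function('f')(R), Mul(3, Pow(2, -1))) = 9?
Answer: Mul(Rational(1, 332), I, Pow(24358674, Rational(1, 2))) ≈ Mul(14.866, I)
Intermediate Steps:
Function('f')(R) = Rational(15, 2) (Function('f')(R) = Add(Rational(-3, 2), 9) = Rational(15, 2))
Function('T')(W) = Mul(Rational(12, 5), Pow(W, 2)) (Function('T')(W) = Mul(Rational(1, 5), Mul(12, Pow(W, 2))) = Mul(Rational(12, 5), Pow(W, 2)))
Function('Q')(J, s) = Mul(Rational(1, 9), Pow(Add(Rational(768, 5), s), -1), Add(-12, J)) (Function('Q')(J, s) = Mul(Rational(1, 9), Mul(Add(J, -12), Pow(Add(s, Mul(Rational(12, 5), Pow(8, 2))), -1))) = Mul(Rational(1, 9), Mul(Add(-12, J), Pow(Add(s, Mul(Rational(12, 5), 64)), -1))) = Mul(Rational(1, 9), Mul(Add(-12, J), Pow(Add(s, Rational(768, 5)), -1))) = Mul(Rational(1, 9), Mul(Add(-12, J), Pow(Add(Rational(768, 5), s), -1))) = Mul(Rational(1, 9), Mul(Pow(Add(Rational(768, 5), s), -1), Add(-12, J))) = Mul(Rational(1, 9), Pow(Add(Rational(768, 5), s), -1), Add(-12, J)))
Pow(Add(Function('Q')(Function('f')(1), -220), Function('q')(223, Add(2, Mul(-5, 0)))), Rational(1, 2)) = Pow(Add(Mul(Rational(5, 9), Pow(Add(768, Mul(5, -220)), -1), Add(-12, Rational(15, 2))), Add(Add(2, Mul(-5, 0)), Mul(-1, 223))), Rational(1, 2)) = Pow(Add(Mul(Rational(5, 9), Pow(Add(768, -1100), -1), Rational(-9, 2)), Add(Add(2, 0), -223)), Rational(1, 2)) = Pow(Add(Mul(Rational(5, 9), Pow(-332, -1), Rational(-9, 2)), Add(2, -223)), Rational(1, 2)) = Pow(Add(Mul(Rational(5, 9), Rational(-1, 332), Rational(-9, 2)), -221), Rational(1, 2)) = Pow(Add(Rational(5, 664), -221), Rational(1, 2)) = Pow(Rational(-146739, 664), Rational(1, 2)) = Mul(Rational(1, 332), I, Pow(24358674, Rational(1, 2)))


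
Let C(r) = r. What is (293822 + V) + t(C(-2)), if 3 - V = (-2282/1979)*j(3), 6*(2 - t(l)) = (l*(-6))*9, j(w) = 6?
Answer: 581461703/1979 ≈ 2.9382e+5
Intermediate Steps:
t(l) = 2 + 9*l (t(l) = 2 - l*(-6)*9/6 = 2 - (-6*l)*9/6 = 2 - (-9)*l = 2 + 9*l)
V = 19629/1979 (V = 3 - (-2282/1979)*6 = 3 - (-2282*1/1979)*6 = 3 - (-2282)*6/1979 = 3 - 1*(-13692/1979) = 3 + 13692/1979 = 19629/1979 ≈ 9.9186)
(293822 + V) + t(C(-2)) = (293822 + 19629/1979) + (2 + 9*(-2)) = 581493367/1979 + (2 - 18) = 581493367/1979 - 16 = 581461703/1979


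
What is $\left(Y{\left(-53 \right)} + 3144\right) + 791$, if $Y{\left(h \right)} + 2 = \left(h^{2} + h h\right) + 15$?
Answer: $9566$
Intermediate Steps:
$Y{\left(h \right)} = 13 + 2 h^{2}$ ($Y{\left(h \right)} = -2 + \left(\left(h^{2} + h h\right) + 15\right) = -2 + \left(\left(h^{2} + h^{2}\right) + 15\right) = -2 + \left(2 h^{2} + 15\right) = -2 + \left(15 + 2 h^{2}\right) = 13 + 2 h^{2}$)
$\left(Y{\left(-53 \right)} + 3144\right) + 791 = \left(\left(13 + 2 \left(-53\right)^{2}\right) + 3144\right) + 791 = \left(\left(13 + 2 \cdot 2809\right) + 3144\right) + 791 = \left(\left(13 + 5618\right) + 3144\right) + 791 = \left(5631 + 3144\right) + 791 = 8775 + 791 = 9566$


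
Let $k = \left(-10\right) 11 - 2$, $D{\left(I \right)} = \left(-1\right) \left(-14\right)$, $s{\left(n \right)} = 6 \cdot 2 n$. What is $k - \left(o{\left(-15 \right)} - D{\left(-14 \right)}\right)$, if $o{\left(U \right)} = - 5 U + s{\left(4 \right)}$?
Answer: $-221$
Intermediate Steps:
$s{\left(n \right)} = 12 n$
$D{\left(I \right)} = 14$
$o{\left(U \right)} = 48 - 5 U$ ($o{\left(U \right)} = - 5 U + 12 \cdot 4 = - 5 U + 48 = 48 - 5 U$)
$k = -112$ ($k = -110 - 2 = -112$)
$k - \left(o{\left(-15 \right)} - D{\left(-14 \right)}\right) = -112 - \left(\left(48 - -75\right) - 14\right) = -112 - \left(\left(48 + 75\right) - 14\right) = -112 - \left(123 - 14\right) = -112 - 109 = -221$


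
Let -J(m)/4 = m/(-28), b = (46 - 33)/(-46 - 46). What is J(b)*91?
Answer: -169/92 ≈ -1.8370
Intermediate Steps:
b = -13/92 (b = 13/(-92) = 13*(-1/92) = -13/92 ≈ -0.14130)
J(m) = m/7 (J(m) = -4*m/(-28) = -4*m*(-1)/28 = -(-1)*m/7 = m/7)
J(b)*91 = ((1/7)*(-13/92))*91 = -13/644*91 = -169/92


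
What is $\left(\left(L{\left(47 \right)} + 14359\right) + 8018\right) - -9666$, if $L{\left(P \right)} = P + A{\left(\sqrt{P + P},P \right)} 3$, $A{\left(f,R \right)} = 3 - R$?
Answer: $31958$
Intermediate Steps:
$L{\left(P \right)} = 9 - 2 P$ ($L{\left(P \right)} = P + \left(3 - P\right) 3 = P - \left(-9 + 3 P\right) = 9 - 2 P$)
$\left(\left(L{\left(47 \right)} + 14359\right) + 8018\right) - -9666 = \left(\left(\left(9 - 94\right) + 14359\right) + 8018\right) - -9666 = \left(\left(\left(9 - 94\right) + 14359\right) + 8018\right) + 9666 = \left(\left(-85 + 14359\right) + 8018\right) + 9666 = \left(14274 + 8018\right) + 9666 = 22292 + 9666 = 31958$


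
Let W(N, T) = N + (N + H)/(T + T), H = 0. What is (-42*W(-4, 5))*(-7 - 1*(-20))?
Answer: 12012/5 ≈ 2402.4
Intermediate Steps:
W(N, T) = N + N/(2*T) (W(N, T) = N + (N + 0)/(T + T) = N + N/((2*T)) = N + N*(1/(2*T)) = N + N/(2*T))
(-42*W(-4, 5))*(-7 - 1*(-20)) = (-42*(-4 + (½)*(-4)/5))*(-7 - 1*(-20)) = (-42*(-4 + (½)*(-4)*(⅕)))*(-7 + 20) = -42*(-4 - ⅖)*13 = -42*(-22/5)*13 = (924/5)*13 = 12012/5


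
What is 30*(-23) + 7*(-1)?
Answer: -697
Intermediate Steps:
30*(-23) + 7*(-1) = -690 - 7 = -697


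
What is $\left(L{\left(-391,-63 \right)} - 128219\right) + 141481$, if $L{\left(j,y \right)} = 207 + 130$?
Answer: $13599$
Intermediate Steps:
$L{\left(j,y \right)} = 337$
$\left(L{\left(-391,-63 \right)} - 128219\right) + 141481 = \left(337 - 128219\right) + 141481 = -127882 + 141481 = 13599$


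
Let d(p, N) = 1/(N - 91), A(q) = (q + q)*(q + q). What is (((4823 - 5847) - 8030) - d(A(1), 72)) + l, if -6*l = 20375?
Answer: -1419275/114 ≈ -12450.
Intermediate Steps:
l = -20375/6 (l = -1/6*20375 = -20375/6 ≈ -3395.8)
A(q) = 4*q**2 (A(q) = (2*q)*(2*q) = 4*q**2)
d(p, N) = 1/(-91 + N)
(((4823 - 5847) - 8030) - d(A(1), 72)) + l = (((4823 - 5847) - 8030) - 1/(-91 + 72)) - 20375/6 = ((-1024 - 8030) - 1/(-19)) - 20375/6 = (-9054 - 1*(-1/19)) - 20375/6 = (-9054 + 1/19) - 20375/6 = -172025/19 - 20375/6 = -1419275/114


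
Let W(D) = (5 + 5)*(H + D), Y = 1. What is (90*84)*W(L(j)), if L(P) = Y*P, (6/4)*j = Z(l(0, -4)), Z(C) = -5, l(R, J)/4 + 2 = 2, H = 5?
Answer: 126000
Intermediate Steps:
l(R, J) = 0 (l(R, J) = -8 + 4*2 = -8 + 8 = 0)
j = -10/3 (j = (⅔)*(-5) = -10/3 ≈ -3.3333)
L(P) = P (L(P) = 1*P = P)
W(D) = 50 + 10*D (W(D) = (5 + 5)*(5 + D) = 10*(5 + D) = 50 + 10*D)
(90*84)*W(L(j)) = (90*84)*(50 + 10*(-10/3)) = 7560*(50 - 100/3) = 7560*(50/3) = 126000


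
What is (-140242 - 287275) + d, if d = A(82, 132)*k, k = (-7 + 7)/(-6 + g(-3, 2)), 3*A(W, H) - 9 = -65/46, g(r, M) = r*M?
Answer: -427517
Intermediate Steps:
g(r, M) = M*r
A(W, H) = 349/138 (A(W, H) = 3 + (-65/46)/3 = 3 + (-65*1/46)/3 = 3 + (⅓)*(-65/46) = 3 - 65/138 = 349/138)
k = 0 (k = (-7 + 7)/(-6 + 2*(-3)) = 0/(-6 - 6) = 0/(-12) = 0*(-1/12) = 0)
d = 0 (d = (349/138)*0 = 0)
(-140242 - 287275) + d = (-140242 - 287275) + 0 = -427517 + 0 = -427517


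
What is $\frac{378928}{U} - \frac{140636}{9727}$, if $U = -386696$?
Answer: $- \frac{7258651414}{470173999} \approx -15.438$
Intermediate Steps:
$\frac{378928}{U} - \frac{140636}{9727} = \frac{378928}{-386696} - \frac{140636}{9727} = 378928 \left(- \frac{1}{386696}\right) - \frac{140636}{9727} = - \frac{47366}{48337} - \frac{140636}{9727} = - \frac{7258651414}{470173999}$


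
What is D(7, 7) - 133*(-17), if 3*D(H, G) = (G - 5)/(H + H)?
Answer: 47482/21 ≈ 2261.0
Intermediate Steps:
D(H, G) = (-5 + G)/(6*H) (D(H, G) = ((G - 5)/(H + H))/3 = ((-5 + G)/((2*H)))/3 = ((-5 + G)*(1/(2*H)))/3 = ((-5 + G)/(2*H))/3 = (-5 + G)/(6*H))
D(7, 7) - 133*(-17) = (1/6)*(-5 + 7)/7 - 133*(-17) = (1/6)*(1/7)*2 + 2261 = 1/21 + 2261 = 47482/21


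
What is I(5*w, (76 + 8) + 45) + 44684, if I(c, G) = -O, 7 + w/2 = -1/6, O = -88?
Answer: 44772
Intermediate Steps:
w = -43/3 (w = -14 + 2*(-1/6) = -14 + 2*(-1*⅙) = -14 + 2*(-⅙) = -14 - ⅓ = -43/3 ≈ -14.333)
I(c, G) = 88 (I(c, G) = -1*(-88) = 88)
I(5*w, (76 + 8) + 45) + 44684 = 88 + 44684 = 44772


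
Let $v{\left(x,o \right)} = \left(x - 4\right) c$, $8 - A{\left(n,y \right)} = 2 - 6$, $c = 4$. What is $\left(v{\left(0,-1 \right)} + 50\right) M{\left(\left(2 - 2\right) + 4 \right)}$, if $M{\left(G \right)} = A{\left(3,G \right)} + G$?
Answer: $544$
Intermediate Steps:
$A{\left(n,y \right)} = 12$ ($A{\left(n,y \right)} = 8 - \left(2 - 6\right) = 8 - -4 = 8 + 4 = 12$)
$v{\left(x,o \right)} = -16 + 4 x$ ($v{\left(x,o \right)} = \left(x - 4\right) 4 = \left(-4 + x\right) 4 = -16 + 4 x$)
$M{\left(G \right)} = 12 + G$
$\left(v{\left(0,-1 \right)} + 50\right) M{\left(\left(2 - 2\right) + 4 \right)} = \left(\left(-16 + 4 \cdot 0\right) + 50\right) \left(12 + \left(\left(2 - 2\right) + 4\right)\right) = \left(\left(-16 + 0\right) + 50\right) \left(12 + \left(0 + 4\right)\right) = \left(-16 + 50\right) \left(12 + 4\right) = 34 \cdot 16 = 544$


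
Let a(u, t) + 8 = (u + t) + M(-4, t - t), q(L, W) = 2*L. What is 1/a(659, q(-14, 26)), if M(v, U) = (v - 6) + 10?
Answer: 1/623 ≈ 0.0016051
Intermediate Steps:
M(v, U) = 4 + v (M(v, U) = (-6 + v) + 10 = 4 + v)
a(u, t) = -8 + t + u (a(u, t) = -8 + ((u + t) + (4 - 4)) = -8 + ((t + u) + 0) = -8 + (t + u) = -8 + t + u)
1/a(659, q(-14, 26)) = 1/(-8 + 2*(-14) + 659) = 1/(-8 - 28 + 659) = 1/623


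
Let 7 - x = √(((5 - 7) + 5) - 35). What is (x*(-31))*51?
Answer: -11067 + 6324*I*√2 ≈ -11067.0 + 8943.5*I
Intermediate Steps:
x = 7 - 4*I*√2 (x = 7 - √(((5 - 7) + 5) - 35) = 7 - √((-2 + 5) - 35) = 7 - √(3 - 35) = 7 - √(-32) = 7 - 4*I*√2 ≈ 7.0 - 5.6569*I)
(x*(-31))*51 = ((7 - 4*I*√2)*(-31))*51 = (-217 + 124*I*√2)*51 = -11067 + 6324*I*√2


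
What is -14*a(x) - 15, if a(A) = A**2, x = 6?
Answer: -519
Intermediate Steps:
-14*a(x) - 15 = -14*6**2 - 15 = -14*36 - 15 = -504 - 15 = -519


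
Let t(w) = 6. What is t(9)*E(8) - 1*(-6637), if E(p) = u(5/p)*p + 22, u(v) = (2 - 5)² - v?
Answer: 7171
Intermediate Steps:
u(v) = 9 - v (u(v) = (-3)² - v = 9 - v)
E(p) = 22 + p*(9 - 5/p) (E(p) = (9 - 5/p)*p + 22 = p*(9 - 5/p) + 22 = 22 + p*(9 - 5/p))
t(9)*E(8) - 1*(-6637) = 6*(17 + 9*8) - 1*(-6637) = 6*(17 + 72) + 6637 = 6*89 + 6637 = 534 + 6637 = 7171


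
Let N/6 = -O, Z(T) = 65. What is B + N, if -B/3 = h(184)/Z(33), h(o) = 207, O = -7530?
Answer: 2936079/65 ≈ 45170.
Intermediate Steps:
N = 45180 (N = 6*(-1*(-7530)) = 6*7530 = 45180)
B = -621/65 ≈ -9.5538
B + N = -621/65 + 45180 = 2936079/65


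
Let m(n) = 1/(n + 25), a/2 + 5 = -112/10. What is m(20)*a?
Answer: -18/25 ≈ -0.72000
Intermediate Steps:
a = -162/5 (a = -10 + 2*(-112/10) = -10 + 2*(-112*⅒) = -10 + 2*(-56/5) = -10 - 112/5 = -162/5 ≈ -32.400)
m(n) = 1/(25 + n)
m(20)*a = -162/5/(25 + 20) = -162/5/45 = (1/45)*(-162/5) = -18/25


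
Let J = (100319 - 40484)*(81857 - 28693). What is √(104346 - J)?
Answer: I*√3180963594 ≈ 56400.0*I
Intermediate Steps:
J = 3181067940 (J = 59835*53164 = 3181067940)
√(104346 - J) = √(104346 - 1*3181067940) = √(104346 - 3181067940) = √(-3180963594) = I*√3180963594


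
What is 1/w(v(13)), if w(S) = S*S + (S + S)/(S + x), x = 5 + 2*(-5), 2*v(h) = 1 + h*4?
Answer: 172/121211 ≈ 0.0014190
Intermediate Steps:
v(h) = ½ + 2*h (v(h) = (1 + h*4)/2 = (1 + 4*h)/2 = ½ + 2*h)
x = -5 (x = 5 - 10 = -5)
w(S) = S² + 2*S/(-5 + S) (w(S) = S*S + (S + S)/(S - 5) = S² + (2*S)/(-5 + S) = S² + 2*S/(-5 + S))
1/w(v(13)) = 1/((½ + 2*13)*(2 + (½ + 2*13)² - 5*(½ + 2*13))/(-5 + (½ + 2*13))) = 1/((½ + 26)*(2 + (½ + 26)² - 5*(½ + 26))/(-5 + (½ + 26))) = 1/(53*(2 + (53/2)² - 5*53/2)/(2*(-5 + 53/2))) = 1/(53*(2 + 2809/4 - 265/2)/(2*(43/2))) = 1/((53/2)*(2/43)*(2287/4)) = 1/(121211/172) = 172/121211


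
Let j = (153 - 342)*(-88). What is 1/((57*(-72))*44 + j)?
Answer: -1/163944 ≈ -6.0996e-6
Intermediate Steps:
j = 16632 (j = -189*(-88) = 16632)
1/((57*(-72))*44 + j) = 1/((57*(-72))*44 + 16632) = 1/(-4104*44 + 16632) = 1/(-180576 + 16632) = 1/(-163944) = -1/163944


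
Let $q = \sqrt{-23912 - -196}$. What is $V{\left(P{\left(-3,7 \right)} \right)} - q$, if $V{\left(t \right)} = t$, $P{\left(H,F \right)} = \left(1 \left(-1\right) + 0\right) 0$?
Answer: $- 154 i \approx - 154.0 i$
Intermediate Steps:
$P{\left(H,F \right)} = 0$ ($P{\left(H,F \right)} = \left(-1 + 0\right) 0 = \left(-1\right) 0 = 0$)
$q = 154 i$ ($q = \sqrt{-23912 + \left(-11855 + 12051\right)} = \sqrt{-23912 + 196} = \sqrt{-23716} = 154 i \approx 154.0 i$)
$V{\left(P{\left(-3,7 \right)} \right)} - q = 0 - 154 i = - 154 i$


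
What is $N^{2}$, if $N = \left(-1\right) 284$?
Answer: $80656$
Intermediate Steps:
$N = -284$
$N^{2} = \left(-284\right)^{2} = 80656$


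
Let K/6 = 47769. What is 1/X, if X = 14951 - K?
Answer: -1/271663 ≈ -3.6810e-6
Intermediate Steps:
K = 286614 (K = 6*47769 = 286614)
X = -271663 (X = 14951 - 1*286614 = 14951 - 286614 = -271663)
1/X = 1/(-271663) = -1/271663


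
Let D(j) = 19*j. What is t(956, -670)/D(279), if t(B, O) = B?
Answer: 956/5301 ≈ 0.18034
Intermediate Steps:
t(956, -670)/D(279) = 956/((19*279)) = 956/5301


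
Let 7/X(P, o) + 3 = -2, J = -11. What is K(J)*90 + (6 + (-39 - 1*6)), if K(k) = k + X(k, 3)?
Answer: -1155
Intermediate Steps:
X(P, o) = -7/5 (X(P, o) = 7/(-3 - 2) = 7/(-5) = 7*(-⅕) = -7/5)
K(k) = -7/5 + k (K(k) = k - 7/5 = -7/5 + k)
K(J)*90 + (6 + (-39 - 1*6)) = (-7/5 - 11)*90 + (6 + (-39 - 1*6)) = -62/5*90 + (6 + (-39 - 6)) = -1116 + (6 - 45) = -1116 - 39 = -1155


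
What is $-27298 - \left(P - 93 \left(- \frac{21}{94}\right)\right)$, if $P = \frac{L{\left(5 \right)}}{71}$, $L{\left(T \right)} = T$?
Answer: $- \frac{182325985}{6674} \approx -27319.0$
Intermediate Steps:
$P = \frac{5}{71} \approx 0.070423$
$-27298 - \left(P - 93 \left(- \frac{21}{94}\right)\right) = -27298 - \left(\frac{5}{71} - 93 \left(- \frac{21}{94}\right)\right) = -27298 - \left(\frac{5}{71} - 93 \left(\left(-21\right) \frac{1}{94}\right)\right) = -27298 - \left(\frac{5}{71} - - \frac{1953}{94}\right) = -27298 - \left(\frac{5}{71} + \frac{1953}{94}\right) = -27298 - \frac{139133}{6674} = - \frac{182325985}{6674}$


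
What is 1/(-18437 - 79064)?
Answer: -1/97501 ≈ -1.0256e-5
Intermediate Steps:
1/(-18437 - 79064) = 1/(-97501) = -1/97501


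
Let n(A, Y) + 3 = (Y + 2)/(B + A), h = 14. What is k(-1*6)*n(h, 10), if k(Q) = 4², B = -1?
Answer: -432/13 ≈ -33.231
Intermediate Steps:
k(Q) = 16
n(A, Y) = -3 + (2 + Y)/(-1 + A) (n(A, Y) = -3 + (Y + 2)/(-1 + A) = -3 + (2 + Y)/(-1 + A))
k(-1*6)*n(h, 10) = 16*((5 + 10 - 3*14)/(-1 + 14)) = 16*((5 + 10 - 42)/13) = 16*((1/13)*(-27)) = 16*(-27/13) = -432/13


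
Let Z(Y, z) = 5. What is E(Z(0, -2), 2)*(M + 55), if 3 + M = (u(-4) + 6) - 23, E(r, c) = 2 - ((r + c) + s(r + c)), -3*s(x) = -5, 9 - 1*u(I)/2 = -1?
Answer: -1100/3 ≈ -366.67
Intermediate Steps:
u(I) = 20 (u(I) = 18 - 2*(-1) = 18 + 2 = 20)
s(x) = 5/3 (s(x) = -⅓*(-5) = 5/3)
E(r, c) = ⅓ - c - r (E(r, c) = 2 - ((r + c) + 5/3) = 2 - ((c + r) + 5/3) = 2 - (5/3 + c + r) = 2 + (-5/3 - c - r) = ⅓ - c - r)
M = 0 (M = -3 + ((20 + 6) - 23) = -3 + (26 - 23) = -3 + 3 = 0)
E(Z(0, -2), 2)*(M + 55) = (⅓ - 1*2 - 1*5)*(0 + 55) = (⅓ - 2 - 5)*55 = -20/3*55 = -1100/3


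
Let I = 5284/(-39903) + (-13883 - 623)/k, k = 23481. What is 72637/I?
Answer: -22686044569497/234302174 ≈ -96824.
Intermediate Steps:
I = -234302174/312320781 (I = 5284/(-39903) + (-13883 - 623)/23481 = 5284*(-1/39903) - 14506*1/23481 = -5284/39903 - 14506/23481 = -234302174/312320781 ≈ -0.75020)
72637/I = 72637/(-234302174/312320781) = 72637*(-312320781/234302174) = -22686044569497/234302174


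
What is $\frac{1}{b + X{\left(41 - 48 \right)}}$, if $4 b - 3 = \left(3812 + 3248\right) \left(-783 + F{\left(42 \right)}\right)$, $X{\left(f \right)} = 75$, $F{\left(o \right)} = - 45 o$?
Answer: $- \frac{4}{18871077} \approx -2.1196 \cdot 10^{-7}$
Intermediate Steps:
$b = - \frac{18871377}{4}$ ($b = \frac{3}{4} + \frac{\left(3812 + 3248\right) \left(-783 - 1890\right)}{4} = \frac{3}{4} + \frac{7060 \left(-783 - 1890\right)}{4} = \frac{3}{4} + \frac{7060 \left(-2673\right)}{4} = \frac{3}{4} + \frac{1}{4} \left(-18871380\right) = \frac{3}{4} - 4717845 = - \frac{18871377}{4} \approx -4.7178 \cdot 10^{6}$)
$\frac{1}{b + X{\left(41 - 48 \right)}} = \frac{1}{- \frac{18871377}{4} + 75} = \frac{1}{- \frac{18871077}{4}} = - \frac{4}{18871077}$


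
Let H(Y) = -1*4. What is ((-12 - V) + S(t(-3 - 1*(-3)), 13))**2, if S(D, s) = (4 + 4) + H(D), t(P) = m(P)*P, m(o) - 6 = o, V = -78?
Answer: 4900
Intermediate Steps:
H(Y) = -4
m(o) = 6 + o
t(P) = P*(6 + P) (t(P) = (6 + P)*P = P*(6 + P))
S(D, s) = 4 (S(D, s) = (4 + 4) - 4 = 8 - 4 = 4)
((-12 - V) + S(t(-3 - 1*(-3)), 13))**2 = ((-12 - 1*(-78)) + 4)**2 = ((-12 + 78) + 4)**2 = (66 + 4)**2 = 70**2 = 4900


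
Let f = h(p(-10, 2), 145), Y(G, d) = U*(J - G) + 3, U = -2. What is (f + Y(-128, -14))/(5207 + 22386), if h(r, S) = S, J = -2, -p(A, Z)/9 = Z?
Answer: -104/27593 ≈ -0.0037691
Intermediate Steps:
p(A, Z) = -9*Z
Y(G, d) = 7 + 2*G (Y(G, d) = -2*(-2 - G) + 3 = (4 + 2*G) + 3 = 7 + 2*G)
f = 145
(f + Y(-128, -14))/(5207 + 22386) = (145 + (7 + 2*(-128)))/(5207 + 22386) = (145 + (7 - 256))/27593 = (145 - 249)*(1/27593) = -104*1/27593 = -104/27593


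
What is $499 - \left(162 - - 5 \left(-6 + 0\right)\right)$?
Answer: $367$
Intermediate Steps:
$499 - \left(162 - - 5 \left(-6 + 0\right)\right) = 499 - \left(162 - \left(-5\right) \left(-6\right)\right) = 499 - \left(162 - 30\right) = 499 - 132 = 367$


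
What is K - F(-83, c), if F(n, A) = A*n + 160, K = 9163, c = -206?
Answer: -8095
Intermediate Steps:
F(n, A) = 160 + A*n
K - F(-83, c) = 9163 - (160 - 206*(-83)) = 9163 - (160 + 17098) = 9163 - 1*17258 = 9163 - 17258 = -8095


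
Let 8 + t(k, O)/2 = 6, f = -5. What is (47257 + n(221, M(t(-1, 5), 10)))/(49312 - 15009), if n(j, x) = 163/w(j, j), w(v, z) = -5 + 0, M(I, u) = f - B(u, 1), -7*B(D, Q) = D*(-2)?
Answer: 236122/171515 ≈ 1.3767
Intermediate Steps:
B(D, Q) = 2*D/7 (B(D, Q) = -D*(-2)/7 = -(-2)*D/7 = 2*D/7)
t(k, O) = -4 (t(k, O) = -16 + 2*6 = -16 + 12 = -4)
M(I, u) = -5 - 2*u/7
w(v, z) = -5
n(j, x) = -163/5 (n(j, x) = 163/(-5) = 163*(-1/5) = -163/5)
(47257 + n(221, M(t(-1, 5), 10)))/(49312 - 15009) = (47257 - 163/5)/(49312 - 15009) = (236122/5)/34303 = (236122/5)*(1/34303) = 236122/171515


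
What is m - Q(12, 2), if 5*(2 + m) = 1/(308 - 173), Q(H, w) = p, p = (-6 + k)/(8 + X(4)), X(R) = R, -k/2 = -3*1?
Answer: -1349/675 ≈ -1.9985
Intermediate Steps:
k = 6 (k = -(-6) = -2*(-3) = 6)
p = 0 (p = (-6 + 6)/(8 + 4) = 0/12 = 0*(1/12) = 0)
Q(H, w) = 0
m = -1349/675 (m = -2 + 1/(5*(308 - 173)) = -2 + (⅕)/135 = -2 + (⅕)*(1/135) = -2 + 1/675 = -1349/675 ≈ -1.9985)
m - Q(12, 2) = -1349/675 - 1*0 = -1349/675 + 0 = -1349/675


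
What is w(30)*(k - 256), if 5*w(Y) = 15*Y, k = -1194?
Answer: -130500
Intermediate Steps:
w(Y) = 3*Y (w(Y) = (15*Y)/5 = 3*Y)
w(30)*(k - 256) = (3*30)*(-1194 - 256) = 90*(-1450) = -130500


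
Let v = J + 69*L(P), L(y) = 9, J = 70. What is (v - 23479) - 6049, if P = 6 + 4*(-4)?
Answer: -28837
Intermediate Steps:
P = -10 (P = 6 - 16 = -10)
v = 691 (v = 70 + 69*9 = 70 + 621 = 691)
(v - 23479) - 6049 = (691 - 23479) - 6049 = -22788 - 6049 = -28837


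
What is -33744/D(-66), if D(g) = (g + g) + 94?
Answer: 888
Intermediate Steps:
D(g) = 94 + 2*g (D(g) = 2*g + 94 = 94 + 2*g)
-33744/D(-66) = -33744/(94 + 2*(-66)) = -33744/(94 - 132) = -33744/(-38) = -33744*(-1/38) = 888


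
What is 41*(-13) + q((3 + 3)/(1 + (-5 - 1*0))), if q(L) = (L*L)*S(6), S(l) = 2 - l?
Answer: -542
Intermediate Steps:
q(L) = -4*L**2 (q(L) = (L*L)*(2 - 1*6) = L**2*(2 - 6) = L**2*(-4) = -4*L**2)
41*(-13) + q((3 + 3)/(1 + (-5 - 1*0))) = 41*(-13) - 4*(3 + 3)**2/(1 + (-5 - 1*0))**2 = -533 - 4*36/(1 + (-5 + 0))**2 = -533 - 4*36/(1 - 5)**2 = -533 - 4*(6/(-4))**2 = -533 - 4*(6*(-1/4))**2 = -533 - 4*(-3/2)**2 = -533 - 4*9/4 = -533 - 9 = -542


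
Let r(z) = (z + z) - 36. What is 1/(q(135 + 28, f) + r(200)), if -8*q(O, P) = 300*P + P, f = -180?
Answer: 2/14273 ≈ 0.00014012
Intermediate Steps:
q(O, P) = -301*P/8 (q(O, P) = -(300*P + P)/8 = -301*P/8)
r(z) = -36 + 2*z (r(z) = 2*z - 36 = -36 + 2*z)
1/(q(135 + 28, f) + r(200)) = 1/(-301/8*(-180) + (-36 + 2*200)) = 1/(13545/2 + (-36 + 400)) = 1/(13545/2 + 364) = 1/(14273/2) = 2/14273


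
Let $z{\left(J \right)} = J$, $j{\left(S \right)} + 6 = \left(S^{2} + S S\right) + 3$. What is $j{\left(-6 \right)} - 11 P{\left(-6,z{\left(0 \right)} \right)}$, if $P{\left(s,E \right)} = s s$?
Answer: $-327$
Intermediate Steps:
$j{\left(S \right)} = -3 + 2 S^{2}$ ($j{\left(S \right)} = -6 + \left(\left(S^{2} + S S\right) + 3\right) = -6 + \left(\left(S^{2} + S^{2}\right) + 3\right) = -6 + \left(2 S^{2} + 3\right) = -6 + \left(3 + 2 S^{2}\right) = -3 + 2 S^{2}$)
$P{\left(s,E \right)} = s^{2}$
$j{\left(-6 \right)} - 11 P{\left(-6,z{\left(0 \right)} \right)} = \left(-3 + 2 \left(-6\right)^{2}\right) - 11 \left(-6\right)^{2} = \left(-3 + 2 \cdot 36\right) - 396 = \left(-3 + 72\right) - 396 = 69 - 396 = -327$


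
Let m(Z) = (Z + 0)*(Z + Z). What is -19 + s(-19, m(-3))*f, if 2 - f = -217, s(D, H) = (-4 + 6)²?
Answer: 857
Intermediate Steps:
m(Z) = 2*Z² (m(Z) = Z*(2*Z) = 2*Z²)
s(D, H) = 4 (s(D, H) = 2² = 4)
f = 219 (f = 2 - 1*(-217) = 2 + 217 = 219)
-19 + s(-19, m(-3))*f = -19 + 4*219 = -19 + 876 = 857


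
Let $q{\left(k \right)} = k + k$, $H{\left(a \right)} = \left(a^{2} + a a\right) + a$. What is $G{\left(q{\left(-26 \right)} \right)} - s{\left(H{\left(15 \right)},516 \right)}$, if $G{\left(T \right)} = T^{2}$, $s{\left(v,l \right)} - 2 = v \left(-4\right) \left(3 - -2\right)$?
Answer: $12002$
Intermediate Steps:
$H{\left(a \right)} = a + 2 a^{2}$ ($H{\left(a \right)} = \left(a^{2} + a^{2}\right) + a = 2 a^{2} + a = a + 2 a^{2}$)
$s{\left(v,l \right)} = 2 - 20 v$ ($s{\left(v,l \right)} = 2 + v \left(-4\right) \left(3 - -2\right) = 2 + - 4 v \left(3 + 2\right) = 2 + - 4 v 5 = 2 - 20 v$)
$q{\left(k \right)} = 2 k$
$G{\left(q{\left(-26 \right)} \right)} - s{\left(H{\left(15 \right)},516 \right)} = \left(2 \left(-26\right)\right)^{2} - \left(2 - 20 \cdot 15 \left(1 + 2 \cdot 15\right)\right) = \left(-52\right)^{2} - \left(2 - 20 \cdot 15 \left(1 + 30\right)\right) = 2704 - \left(2 - 20 \cdot 15 \cdot 31\right) = 2704 - \left(2 - 9300\right) = 2704 - -9298 = 2704 + 9298 = 12002$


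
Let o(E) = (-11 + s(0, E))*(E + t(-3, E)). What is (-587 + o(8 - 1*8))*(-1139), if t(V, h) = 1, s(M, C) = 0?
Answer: 681122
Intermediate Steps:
o(E) = -11 - 11*E (o(E) = (-11 + 0)*(E + 1) = -11*(1 + E) = -11 - 11*E)
(-587 + o(8 - 1*8))*(-1139) = (-587 + (-11 - 11*(8 - 1*8)))*(-1139) = (-587 + (-11 - 11*(8 - 8)))*(-1139) = (-587 + (-11 - 11*0))*(-1139) = (-587 + (-11 + 0))*(-1139) = (-587 - 11)*(-1139) = -598*(-1139) = 681122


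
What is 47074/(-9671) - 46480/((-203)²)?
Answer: -341340078/56933177 ≈ -5.9955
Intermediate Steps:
47074/(-9671) - 46480/((-203)²) = 47074*(-1/9671) - 46480/41209 = -47074/9671 - 46480*1/41209 = -47074/9671 - 6640/5887 = -341340078/56933177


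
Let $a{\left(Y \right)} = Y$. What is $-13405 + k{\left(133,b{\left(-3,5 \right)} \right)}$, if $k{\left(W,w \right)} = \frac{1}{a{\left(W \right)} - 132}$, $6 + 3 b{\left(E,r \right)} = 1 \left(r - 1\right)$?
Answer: $-13404$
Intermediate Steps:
$b{\left(E,r \right)} = - \frac{7}{3} + \frac{r}{3}$ ($b{\left(E,r \right)} = -2 + \frac{1 \left(r - 1\right)}{3} = -2 + \frac{1 \left(-1 + r\right)}{3} = -2 + \frac{-1 + r}{3} = -2 + \left(- \frac{1}{3} + \frac{r}{3}\right) = - \frac{7}{3} + \frac{r}{3}$)
$k{\left(W,w \right)} = \frac{1}{-132 + W}$ ($k{\left(W,w \right)} = \frac{1}{W - 132} = \frac{1}{-132 + W}$)
$-13405 + k{\left(133,b{\left(-3,5 \right)} \right)} = -13405 + \frac{1}{-132 + 133} = -13405 + 1^{-1} = -13405 + 1 = -13404$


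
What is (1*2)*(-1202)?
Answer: -2404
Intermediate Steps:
(1*2)*(-1202) = 2*(-1202) = -2404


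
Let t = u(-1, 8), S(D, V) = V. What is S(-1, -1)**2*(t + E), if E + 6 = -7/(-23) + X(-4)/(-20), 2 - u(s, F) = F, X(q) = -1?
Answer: -5357/460 ≈ -11.646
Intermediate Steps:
u(s, F) = 2 - F
t = -6 (t = 2 - 1*8 = 2 - 8 = -6)
E = -2597/460 (E = -6 + (-7/(-23) - 1/(-20)) = -6 + (-7*(-1/23) - 1*(-1/20)) = -6 + (7/23 + 1/20) = -6 + 163/460 = -2597/460 ≈ -5.6457)
S(-1, -1)**2*(t + E) = (-1)**2*(-6 - 2597/460) = 1*(-5357/460) = -5357/460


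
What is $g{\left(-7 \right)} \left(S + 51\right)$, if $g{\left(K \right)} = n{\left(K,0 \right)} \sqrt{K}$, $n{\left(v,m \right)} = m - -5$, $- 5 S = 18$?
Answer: $237 i \sqrt{7} \approx 627.04 i$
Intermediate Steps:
$S = - \frac{18}{5}$ ($S = \left(- \frac{1}{5}\right) 18 = - \frac{18}{5} \approx -3.6$)
$n{\left(v,m \right)} = 5 + m$ ($n{\left(v,m \right)} = m + 5 = 5 + m$)
$g{\left(K \right)} = 5 \sqrt{K}$ ($g{\left(K \right)} = \left(5 + 0\right) \sqrt{K} = 5 \sqrt{K}$)
$g{\left(-7 \right)} \left(S + 51\right) = 5 \sqrt{-7} \left(- \frac{18}{5} + 51\right) = 5 i \sqrt{7} \cdot \frac{237}{5} = 237 i \sqrt{7}$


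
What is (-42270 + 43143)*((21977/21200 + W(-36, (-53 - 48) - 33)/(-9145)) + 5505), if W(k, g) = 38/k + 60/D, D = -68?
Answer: 3168486391220173/659171600 ≈ 4.8068e+6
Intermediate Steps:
W(k, g) = -15/17 + 38/k (W(k, g) = 38/k + 60/(-68) = 38/k + 60*(-1/68) = 38/k - 15/17 = -15/17 + 38/k)
(-42270 + 43143)*((21977/21200 + W(-36, (-53 - 48) - 33)/(-9145)) + 5505) = (-42270 + 43143)*((21977/21200 + (-15/17 + 38/(-36))/(-9145)) + 5505) = 873*((21977*(1/21200) + (-15/17 + 38*(-1/36))*(-1/9145)) + 5505) = 873*((21977/21200 + (-15/17 - 19/18)*(-1/9145)) + 5505) = 873*((21977/21200 - 593/306*(-1/9145)) + 5505) = 873*((21977/21200 + 593/2798370) + 5505) = 873*(6151234909/5932544400 + 5505) = 873*(32664808156909/5932544400) = 3168486391220173/659171600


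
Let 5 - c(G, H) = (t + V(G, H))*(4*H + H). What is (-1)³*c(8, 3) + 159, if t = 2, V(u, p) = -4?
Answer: 124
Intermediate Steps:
c(G, H) = 5 + 10*H (c(G, H) = 5 - (2 - 4)*(4*H + H) = 5 - (-2)*5*H = 5 - (-10)*H = 5 + 10*H)
(-1)³*c(8, 3) + 159 = (-1)³*(5 + 10*3) + 159 = -(5 + 30) + 159 = -1*35 + 159 = -35 + 159 = 124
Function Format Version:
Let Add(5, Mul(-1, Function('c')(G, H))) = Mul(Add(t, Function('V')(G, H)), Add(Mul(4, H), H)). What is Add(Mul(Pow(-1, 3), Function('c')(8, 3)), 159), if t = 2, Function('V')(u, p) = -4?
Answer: 124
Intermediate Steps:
Function('c')(G, H) = Add(5, Mul(10, H)) (Function('c')(G, H) = Add(5, Mul(-1, Mul(Add(2, -4), Add(Mul(4, H), H)))) = Add(5, Mul(-1, Mul(-2, Mul(5, H)))) = Add(5, Mul(-1, Mul(-10, H))) = Add(5, Mul(10, H)))
Add(Mul(Pow(-1, 3), Function('c')(8, 3)), 159) = Add(Mul(Pow(-1, 3), Add(5, Mul(10, 3))), 159) = Add(Mul(-1, Add(5, 30)), 159) = Add(Mul(-1, 35), 159) = Add(-35, 159) = 124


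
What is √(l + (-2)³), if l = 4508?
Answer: 30*√5 ≈ 67.082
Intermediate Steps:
√(l + (-2)³) = √(4508 + (-2)³) = √(4508 - 8) = √4500 = 30*√5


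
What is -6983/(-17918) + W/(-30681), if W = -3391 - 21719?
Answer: 73796267/61082462 ≈ 1.2081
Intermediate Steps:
W = -25110
-6983/(-17918) + W/(-30681) = -6983/(-17918) - 25110/(-30681) = -6983*(-1/17918) - 25110*(-1/30681) = 6983/17918 + 2790/3409 = 73796267/61082462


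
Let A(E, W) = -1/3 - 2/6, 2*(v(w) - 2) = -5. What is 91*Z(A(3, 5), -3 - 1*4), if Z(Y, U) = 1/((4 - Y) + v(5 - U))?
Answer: 546/25 ≈ 21.840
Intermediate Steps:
v(w) = -½ (v(w) = 2 + (½)*(-5) = 2 - 5/2 = -½)
A(E, W) = -⅔ (A(E, W) = -1*⅓ - 2*⅙ = -⅓ - ⅓ = -⅔)
Z(Y, U) = 1/(7/2 - Y) (Z(Y, U) = 1/((4 - Y) - ½) = 1/(7/2 - Y))
91*Z(A(3, 5), -3 - 1*4) = 91*(-2/(-7 + 2*(-⅔))) = 91*(-2/(-7 - 4/3)) = 91*(-2/(-25/3)) = 91*(-2*(-3/25)) = 91*(6/25) = 546/25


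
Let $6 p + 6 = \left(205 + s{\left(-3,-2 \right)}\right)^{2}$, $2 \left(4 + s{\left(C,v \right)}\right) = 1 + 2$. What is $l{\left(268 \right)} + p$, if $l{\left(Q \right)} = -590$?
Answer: $\frac{49947}{8} \approx 6243.4$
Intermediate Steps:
$s{\left(C,v \right)} = - \frac{5}{2}$ ($s{\left(C,v \right)} = -4 + \frac{1 + 2}{2} = -4 + \frac{1}{2} \cdot 3 = -4 + \frac{3}{2} = - \frac{5}{2}$)
$p = \frac{54667}{8}$ ($p = -1 + \frac{\left(205 - \frac{5}{2}\right)^{2}}{6} = -1 + \frac{\left(\frac{405}{2}\right)^{2}}{6} = -1 + \frac{1}{6} \cdot \frac{164025}{4} = -1 + \frac{54675}{8} = \frac{54667}{8} \approx 6833.4$)
$l{\left(268 \right)} + p = -590 + \frac{54667}{8} = \frac{49947}{8}$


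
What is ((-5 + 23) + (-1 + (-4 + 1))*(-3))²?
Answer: 900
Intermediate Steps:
((-5 + 23) + (-1 + (-4 + 1))*(-3))² = (18 + (-1 - 3)*(-3))² = (18 - 4*(-3))² = (18 + 12)² = 30² = 900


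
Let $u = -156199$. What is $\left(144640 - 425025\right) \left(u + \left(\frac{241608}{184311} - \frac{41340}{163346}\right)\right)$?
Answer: $\frac{4146319112731803245}{94674417} \approx 4.3796 \cdot 10^{10}$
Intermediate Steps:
$\left(144640 - 425025\right) \left(u + \left(\frac{241608}{184311} - \frac{41340}{163346}\right)\right) = \left(144640 - 425025\right) \left(-156199 + \left(\frac{241608}{184311} - \frac{41340}{163346}\right)\right) = - 280385 \left(-156199 + \left(241608 \cdot \frac{1}{184311} - \frac{390}{1541}\right)\right) = - 280385 \left(-156199 + \left(\frac{80536}{61437} - \frac{390}{1541}\right)\right) = - 280385 \left(-156199 + \frac{100145546}{94674417}\right) = \left(-280385\right) \left(- \frac{14787949115437}{94674417}\right) = \frac{4146319112731803245}{94674417}$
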